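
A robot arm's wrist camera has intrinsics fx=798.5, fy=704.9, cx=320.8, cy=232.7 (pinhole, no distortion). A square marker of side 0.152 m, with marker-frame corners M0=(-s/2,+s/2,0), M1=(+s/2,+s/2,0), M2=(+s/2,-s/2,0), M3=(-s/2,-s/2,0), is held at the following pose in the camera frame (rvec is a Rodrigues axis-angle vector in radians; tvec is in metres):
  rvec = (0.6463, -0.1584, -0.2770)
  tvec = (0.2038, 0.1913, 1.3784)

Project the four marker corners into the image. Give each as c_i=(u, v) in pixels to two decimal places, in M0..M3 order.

Intrinsics K: fx=798.5, fy=704.9, cx=320.8, cy=232.7
Marker side s = 0.152 m; corners in marker frame (Z=0):
  M0 = (-0.0760, +0.0760, 0)
  M1 = (+0.0760, +0.0760, 0)
  M2 = (+0.0760, -0.0760, 0)
  M3 = (-0.0760, -0.0760, 0)
rvec = (0.6463, -0.1584, -0.2770), |rvec| = θ = 0.72078 rad = 41.298°
Rodrigues: sinθ=0.65997, 1−cosθ=0.24871; R = I + sinθ·[k]× + (1−cosθ)·[k]×²:
    [+0.95126 +0.20462 -0.23074]
    [-0.30264 +0.76330 -0.57077]
    [+0.05933 +0.61278 +0.78802]
t = (0.2038, 0.1913, 1.3784) m
M0: Pc = R·M0+t = (+0.14706, +0.27231, +1.42046); u = 798.5·(+0.14706)/1.42046 + 320.8 = 403.4661, v = 704.9·(+0.27231)/1.42046 + 232.7 = 367.8338
M1: Pc = R·M1+t = (+0.29165, +0.22631, +1.42948); u = 798.5·(+0.29165)/1.42948 + 320.8 = 483.7123, v = 704.9·(+0.22631)/1.42948 + 232.7 = 344.2973
M2: Pc = R·M2+t = (+0.26054, +0.11029, +1.33634); u = 798.5·(+0.26054)/1.33634 + 320.8 = 476.4826, v = 704.9·(+0.11029)/1.33634 + 232.7 = 290.8756
M3: Pc = R·M3+t = (+0.11595, +0.15629, +1.32732); u = 798.5·(+0.11595)/1.32732 + 320.8 = 390.5561, v = 704.9·(+0.15629)/1.32732 + 232.7 = 315.7008

c0=(403.47, 367.83) c1=(483.71, 344.30) c2=(476.48, 290.88) c3=(390.56, 315.70)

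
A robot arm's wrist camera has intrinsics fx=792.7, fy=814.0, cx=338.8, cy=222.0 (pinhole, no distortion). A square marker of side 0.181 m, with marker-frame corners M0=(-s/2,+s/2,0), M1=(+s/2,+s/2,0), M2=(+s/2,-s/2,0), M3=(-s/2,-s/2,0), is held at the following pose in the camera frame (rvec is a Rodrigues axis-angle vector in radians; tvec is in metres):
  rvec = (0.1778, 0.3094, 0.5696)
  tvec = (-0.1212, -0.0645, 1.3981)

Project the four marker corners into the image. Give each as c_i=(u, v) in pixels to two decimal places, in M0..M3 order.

c0=(207.57, 199.61) c1=(285.34, 257.28) c2=(336.66, 168.29) c3=(254.80, 111.51)

Intrinsics K: fx=792.7, fy=814.0, cx=338.8, cy=222.0
Marker side s = 0.181 m; corners in marker frame (Z=0):
  M0 = (-0.0905, +0.0905, 0)
  M1 = (+0.0905, +0.0905, 0)
  M2 = (+0.0905, -0.0905, 0)
  M3 = (-0.0905, -0.0905, 0)
rvec = (0.1778, 0.3094, 0.5696), |rvec| = θ = 0.67215 rad = 38.511°
Rodrigues: sinθ=0.62267, 1−cosθ=0.21752; R = I + sinθ·[k]× + (1−cosθ)·[k]×²:
    [+0.79771 -0.50118 +0.33538]
    [+0.55415 +0.82857 -0.07986]
    [-0.23786 +0.24956 +0.93869]
t = (-0.1212, -0.0645, 1.3981) m
M0: Pc = R·M0+t = (-0.23875, -0.03967, +1.44221); u = 792.7·(-0.23875)/1.44221 + 338.8 = 207.5733, v = 814.0·(-0.03967)/1.44221 + 222.0 = 199.6126
M1: Pc = R·M1+t = (-0.09436, +0.06064, +1.39916); u = 792.7·(-0.09436)/1.39916 + 338.8 = 285.3372, v = 814.0·(+0.06064)/1.39916 + 222.0 = 257.2772
M2: Pc = R·M2+t = (-0.00365, -0.08933, +1.35399); u = 792.7·(-0.00365)/1.35399 + 338.8 = 336.6627, v = 814.0·(-0.08933)/1.35399 + 222.0 = 168.2930
M3: Pc = R·M3+t = (-0.14804, -0.18964, +1.39704); u = 792.7·(-0.14804)/1.39704 + 338.8 = 254.8028, v = 814.0·(-0.18964)/1.39704 + 222.0 = 111.5062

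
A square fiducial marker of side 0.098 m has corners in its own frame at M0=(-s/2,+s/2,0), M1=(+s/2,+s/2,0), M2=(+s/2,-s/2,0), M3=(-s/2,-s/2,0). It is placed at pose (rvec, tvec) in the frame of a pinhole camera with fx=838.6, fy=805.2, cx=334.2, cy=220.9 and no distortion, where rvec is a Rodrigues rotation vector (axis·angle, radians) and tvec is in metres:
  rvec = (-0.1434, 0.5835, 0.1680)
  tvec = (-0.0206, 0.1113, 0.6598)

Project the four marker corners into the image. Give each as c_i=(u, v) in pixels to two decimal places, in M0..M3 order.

c0=(247.56, 401.80) c1=(347.50, 432.22) c2=(372.85, 308.39) c3=(272.14, 288.14)

Intrinsics K: fx=838.6, fy=805.2, cx=334.2, cy=220.9
Marker side s = 0.098 m; corners in marker frame (Z=0):
  M0 = (-0.0490, +0.0490, 0)
  M1 = (+0.0490, +0.0490, 0)
  M2 = (+0.0490, -0.0490, 0)
  M3 = (-0.0490, -0.0490, 0)
rvec = (-0.1434, 0.5835, 0.1680), |rvec| = θ = 0.62391 rad = 35.747°
Rodrigues: sinθ=0.58421, 1−cosθ=0.18840; R = I + sinθ·[k]× + (1−cosθ)·[k]×²:
    [+0.82155 -0.19781 +0.53471]
    [+0.11681 +0.97639 +0.18172]
    [-0.55803 -0.08683 +0.82526]
t = (-0.0206, 0.1113, 0.6598) m
M0: Pc = R·M0+t = (-0.07055, +0.15342, +0.68289); u = 838.6·(-0.07055)/0.68289 + 334.2 = 247.5648, v = 805.2·(+0.15342)/0.68289 + 220.9 = 401.7977
M1: Pc = R·M1+t = (+0.00996, +0.16487, +0.62820); u = 838.6·(+0.00996)/0.62820 + 334.2 = 347.5006, v = 805.2·(+0.16487)/0.62820 + 220.9 = 432.2188
M2: Pc = R·M2+t = (+0.02935, +0.06918, +0.63671); u = 838.6·(+0.02935)/0.63671 + 334.2 = 372.8547, v = 805.2·(+0.06918)/0.63671 + 220.9 = 308.3878
M3: Pc = R·M3+t = (-0.05116, +0.05773, +0.69140); u = 838.6·(-0.05116)/0.69140 + 334.2 = 272.1435, v = 805.2·(+0.05773)/0.69140 + 220.9 = 288.1358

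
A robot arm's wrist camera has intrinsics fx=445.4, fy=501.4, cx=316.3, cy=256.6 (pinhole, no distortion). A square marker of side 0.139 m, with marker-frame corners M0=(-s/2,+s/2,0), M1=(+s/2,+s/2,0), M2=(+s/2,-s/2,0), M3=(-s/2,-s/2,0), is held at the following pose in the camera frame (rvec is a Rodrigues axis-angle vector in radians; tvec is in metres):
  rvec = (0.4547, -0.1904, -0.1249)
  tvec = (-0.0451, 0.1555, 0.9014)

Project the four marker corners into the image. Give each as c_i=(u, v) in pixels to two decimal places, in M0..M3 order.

c0=(264.37, 381.00) c1=(329.52, 366.21) c2=(325.03, 303.44) c3=(255.05, 317.74)

Intrinsics K: fx=445.4, fy=501.4, cx=316.3, cy=256.6
Marker side s = 0.139 m; corners in marker frame (Z=0):
  M0 = (-0.0695, +0.0695, 0)
  M1 = (+0.0695, +0.0695, 0)
  M2 = (+0.0695, -0.0695, 0)
  M3 = (-0.0695, -0.0695, 0)
rvec = (0.4547, -0.1904, -0.1249), |rvec| = θ = 0.50853 rad = 29.137°
Rodrigues: sinθ=0.48690, 1−cosθ=0.12654; R = I + sinθ·[k]× + (1−cosθ)·[k]×²:
    [+0.97463 +0.07722 -0.21009]
    [-0.16195 +0.89120 -0.42372]
    [+0.15451 +0.44699 +0.88109]
t = (-0.0451, 0.1555, 0.9014) m
M0: Pc = R·M0+t = (-0.10747, +0.22869, +0.92173); u = 445.4·(-0.10747)/0.92173 + 316.3 = 264.3682, v = 501.4·(+0.22869)/0.92173 + 256.6 = 381.0045
M1: Pc = R·M1+t = (+0.02800, +0.20618, +0.94320); u = 445.4·(+0.02800)/0.94320 + 316.3 = 329.5239, v = 501.4·(+0.20618)/0.94320 + 256.6 = 366.2052
M2: Pc = R·M2+t = (+0.01727, +0.08231, +0.88107); u = 445.4·(+0.01727)/0.88107 + 316.3 = 325.0301, v = 501.4·(+0.08231)/0.88107 + 256.6 = 303.4388
M3: Pc = R·M3+t = (-0.11820, +0.10482, +0.85960); u = 445.4·(-0.11820)/0.85960 + 316.3 = 255.0527, v = 501.4·(+0.10482)/0.85960 + 256.6 = 317.7395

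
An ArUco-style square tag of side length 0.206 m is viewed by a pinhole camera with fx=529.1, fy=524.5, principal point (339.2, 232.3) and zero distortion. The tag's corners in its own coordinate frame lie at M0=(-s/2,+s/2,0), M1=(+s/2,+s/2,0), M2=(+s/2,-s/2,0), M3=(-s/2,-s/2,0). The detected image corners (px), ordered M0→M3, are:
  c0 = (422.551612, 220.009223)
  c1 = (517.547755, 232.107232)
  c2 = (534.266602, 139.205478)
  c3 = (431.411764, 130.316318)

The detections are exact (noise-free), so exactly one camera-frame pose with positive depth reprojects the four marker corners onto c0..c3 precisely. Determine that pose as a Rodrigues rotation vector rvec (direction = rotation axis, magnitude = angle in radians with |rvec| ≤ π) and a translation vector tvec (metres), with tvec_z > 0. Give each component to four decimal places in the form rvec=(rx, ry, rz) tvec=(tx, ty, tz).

rvec=(0.4104, 0.2669, 0.0837) tvec=(0.2902, -0.1084, 1.1296)

Intrinsics K: fx=529.1, fy=524.5, cx=339.2, cy=232.3
Marker side s = 0.206 m; corners in marker frame (Z=0):
  M0 = (-0.1030, +0.1030, 0)
  M1 = (+0.1030, +0.1030, 0)
  M2 = (+0.1030, -0.1030, 0)
  M3 = (-0.1030, -0.1030, 0)
Detected image corners:
  c0 = (422.551612, 220.009223) px
  c1 = (517.547755, 232.107232) px
  c2 = (534.266602, 139.205478) px
  c3 = (431.411764, 130.316318) px
Planar DLT: solve 8×8 A·h = b for H (H[2,2]=1):
  H  [+378.60860 +109.01834 +475.12944]
  H  [+13.01735 +507.65311 +181.97954]
  H  [-0.21179 +0.35825 +1.00000]
B = K⁻¹H; ‖b₁‖=0.885283, ‖b₂‖=0.885283; λ = 2/(‖b₁‖+‖b₂‖) = 1.129583, sign → tz>0 ⇒ λ=+1.129583
r₁ = λ·B[:,0] = (+0.96167,+0.13399,-0.23924); r₂ = λ·B[:,1] = (-0.02669,+0.91407,+0.40468)
r₃ = r₁×r₂ = (+0.27291,-0.38278,+0.88261); SVD([r₁ r₂ r₃]) → R = UVᵀ:
  R  [+0.96167 -0.02669 +0.27291]
  R  [+0.13399 +0.91407 -0.38278]
  R  [-0.23924 +0.40468 +0.88261]
t = (+0.29020, -0.10837, +1.12958) m
tr R = 2.758352; θ = arccos((tr R − 1)/2) = 0.496666 rad = 28.457°
axis k = ((R−Rᵀ)₃₂, (R−Rᵀ)₁₃, (R−Rᵀ)₂₁) / (2 sinθ) = (+0.826296, +0.537407, +0.168607)
rvec = θ·k = (+0.410393, +0.266912, +0.083741)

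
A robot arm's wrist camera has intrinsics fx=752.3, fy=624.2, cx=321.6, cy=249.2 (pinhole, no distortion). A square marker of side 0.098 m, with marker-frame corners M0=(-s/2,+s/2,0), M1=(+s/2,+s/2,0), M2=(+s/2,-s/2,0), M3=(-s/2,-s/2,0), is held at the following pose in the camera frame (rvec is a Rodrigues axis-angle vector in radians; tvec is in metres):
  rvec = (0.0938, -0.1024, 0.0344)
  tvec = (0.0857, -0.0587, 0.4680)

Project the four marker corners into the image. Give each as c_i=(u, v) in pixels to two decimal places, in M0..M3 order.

Intrinsics K: fx=752.3, fy=624.2, cx=321.6, cy=249.2
Marker side s = 0.098 m; corners in marker frame (Z=0):
  M0 = (-0.0490, +0.0490, 0)
  M1 = (+0.0490, +0.0490, 0)
  M2 = (+0.0490, -0.0490, 0)
  M3 = (-0.0490, -0.0490, 0)
rvec = (0.0938, -0.1024, 0.0344), |rvec| = θ = 0.14306 rad = 8.197°
Rodrigues: sinθ=0.14258, 1−cosθ=0.01022; R = I + sinθ·[k]× + (1−cosθ)·[k]×²:
    [+0.99418 -0.03908 -0.10044]
    [+0.02949 +0.99502 -0.09524]
    [+0.10366 +0.09172 +0.99037]
t = (0.0857, -0.0587, 0.4680) m
M0: Pc = R·M0+t = (+0.03507, -0.01139, +0.46741); u = 752.3·(+0.03507)/0.46741 + 321.6 = 378.0458, v = 624.2·(-0.01139)/0.46741 + 249.2 = 233.9907
M1: Pc = R·M1+t = (+0.13250, -0.00850, +0.47757); u = 752.3·(+0.13250)/0.47757 + 321.6 = 530.3208, v = 624.2·(-0.00850)/0.47757 + 249.2 = 238.0913
M2: Pc = R·M2+t = (+0.13633, -0.10601, +0.46859); u = 752.3·(+0.13633)/0.46859 + 321.6 = 540.4729, v = 624.2·(-0.10601)/0.46859 + 249.2 = 107.9833
M3: Pc = R·M3+t = (+0.03890, -0.10890, +0.45843); u = 752.3·(+0.03890)/0.45843 + 321.6 = 385.4371, v = 624.2·(-0.10890)/0.45843 + 249.2 = 100.9190

c0=(378.05, 233.99) c1=(530.32, 238.09) c2=(540.47, 107.98) c3=(385.44, 100.92)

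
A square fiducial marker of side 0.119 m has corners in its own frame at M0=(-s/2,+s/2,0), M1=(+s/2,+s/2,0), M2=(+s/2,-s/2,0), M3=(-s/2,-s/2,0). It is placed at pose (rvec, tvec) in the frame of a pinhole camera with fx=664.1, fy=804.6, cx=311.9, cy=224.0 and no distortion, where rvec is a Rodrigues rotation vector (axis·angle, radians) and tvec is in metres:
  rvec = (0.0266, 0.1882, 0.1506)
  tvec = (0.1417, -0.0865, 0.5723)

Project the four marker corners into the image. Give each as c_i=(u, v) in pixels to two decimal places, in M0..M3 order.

Intrinsics K: fx=664.1, fy=804.6, cx=311.9, cy=224.0
Marker side s = 0.119 m; corners in marker frame (Z=0):
  M0 = (-0.0595, +0.0595, 0)
  M1 = (+0.0595, +0.0595, 0)
  M2 = (+0.0595, -0.0595, 0)
  M3 = (-0.0595, -0.0595, 0)
rvec = (0.0266, 0.1882, 0.1506), |rvec| = θ = 0.24250 rad = 13.894°
Rodrigues: sinθ=0.24013, 1−cosθ=0.02926; R = I + sinθ·[k]× + (1−cosθ)·[k]×²:
    [+0.97109 -0.14664 +0.18835]
    [+0.15162 +0.98836 -0.01224]
    [-0.18437 +0.04044 +0.98202]
t = (0.1417, -0.0865, 0.5723) m
M0: Pc = R·M0+t = (+0.07520, -0.03671, +0.58568); u = 664.1·(+0.07520)/0.58568 + 311.9 = 397.1639, v = 804.6·(-0.03671)/0.58568 + 224.0 = 173.5628
M1: Pc = R·M1+t = (+0.19076, -0.01867, +0.56374); u = 664.1·(+0.19076)/0.56374 + 311.9 = 536.6157, v = 804.6·(-0.01867)/0.56374 + 224.0 = 197.3515
M2: Pc = R·M2+t = (+0.20820, -0.13629, +0.55892); u = 664.1·(+0.20820)/0.55892 + 311.9 = 559.2841, v = 804.6·(-0.13629)/0.55892 + 224.0 = 27.8088
M3: Pc = R·M3+t = (+0.09264, -0.15433, +0.58086); u = 664.1·(+0.09264)/0.58086 + 311.9 = 417.8207, v = 804.6·(-0.15433)/0.58086 + 224.0 = 10.2268

c0=(397.16, 173.56) c1=(536.62, 197.35) c2=(559.28, 27.81) c3=(417.82, 10.23)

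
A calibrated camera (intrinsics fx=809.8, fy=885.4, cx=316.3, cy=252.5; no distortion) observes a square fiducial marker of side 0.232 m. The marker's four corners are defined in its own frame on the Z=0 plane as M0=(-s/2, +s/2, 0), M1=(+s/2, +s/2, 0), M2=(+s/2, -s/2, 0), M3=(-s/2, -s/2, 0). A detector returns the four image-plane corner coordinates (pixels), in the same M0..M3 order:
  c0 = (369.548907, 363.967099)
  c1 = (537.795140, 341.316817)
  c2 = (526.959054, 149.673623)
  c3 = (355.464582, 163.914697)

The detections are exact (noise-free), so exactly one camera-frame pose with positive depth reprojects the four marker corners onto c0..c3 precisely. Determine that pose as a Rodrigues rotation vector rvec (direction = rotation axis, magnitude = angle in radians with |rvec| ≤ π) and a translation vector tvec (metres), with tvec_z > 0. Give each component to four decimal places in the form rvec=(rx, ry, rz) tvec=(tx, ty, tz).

Intrinsics K: fx=809.8, fy=885.4, cx=316.3, cy=252.5
Marker side s = 0.232 m; corners in marker frame (Z=0):
  M0 = (-0.1160, +0.1160, 0)
  M1 = (+0.1160, +0.1160, 0)
  M2 = (+0.1160, -0.1160, 0)
  M3 = (-0.1160, -0.1160, 0)
Detected image corners:
  c0 = (369.548907, 363.967099) px
  c1 = (537.795140, 341.316817) px
  c2 = (526.959054, 149.673623) px
  c3 = (355.464582, 163.914697) px
Planar DLT: solve 8×8 A·h = b for H (H[2,2]=1):
  H  [+817.83611 +84.14565 +449.37823]
  H  [-30.86865 +861.18501 +255.28984]
  H  [+0.19151 +0.06837 +1.00000]
B = K⁻¹H; ‖b₁‖=0.958715, ‖b₂‖=0.958715; λ = 2/(‖b₁‖+‖b₂‖) = 1.043063, sign → tz>0 ⇒ λ=+1.043063
r₁ = λ·B[:,0] = (+0.97539,-0.09333,+0.19976); r₂ = λ·B[:,1] = (+0.08053,+0.99420,+0.07132)
r₃ = r₁×r₂ = (-0.20526,-0.05348,+0.97725); SVD([r₁ r₂ r₃]) → R = UVᵀ:
  R  [+0.97539 +0.08053 -0.20526]
  R  [-0.09333 +0.99420 -0.05348]
  R  [+0.19976 +0.07132 +0.97725]
t = (+0.17141, +0.00329, +1.04306) m
tr R = 2.946832; θ = arccos((tr R − 1)/2) = 0.231095 rad = 13.241°
axis k = ((R−Rᵀ)₃₂, (R−Rᵀ)₁₃, (R−Rᵀ)₂₁) / (2 sinθ) = (+0.272426, -0.884158, -0.379538)
rvec = θ·k = (+0.062956, -0.204325, -0.087709)

rvec=(0.0630, -0.2043, -0.0877) tvec=(0.1714, 0.0033, 1.0431)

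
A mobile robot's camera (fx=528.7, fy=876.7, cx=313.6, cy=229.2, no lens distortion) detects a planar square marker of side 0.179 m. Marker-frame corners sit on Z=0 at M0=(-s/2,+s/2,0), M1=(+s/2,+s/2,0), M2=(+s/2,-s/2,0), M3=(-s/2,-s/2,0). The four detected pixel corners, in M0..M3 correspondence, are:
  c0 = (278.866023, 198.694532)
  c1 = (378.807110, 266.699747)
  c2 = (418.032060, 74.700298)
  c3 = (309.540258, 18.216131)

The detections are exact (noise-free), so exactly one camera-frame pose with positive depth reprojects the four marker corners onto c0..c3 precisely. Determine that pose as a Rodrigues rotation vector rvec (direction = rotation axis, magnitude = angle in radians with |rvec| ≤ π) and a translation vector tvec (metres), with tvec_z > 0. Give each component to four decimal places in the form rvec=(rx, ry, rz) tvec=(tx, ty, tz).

rvec=(0.1899, 0.4133, 0.3359) tvec=(0.0458, -0.0810, 0.8039)

Intrinsics K: fx=528.7, fy=876.7, cx=313.6, cy=229.2
Marker side s = 0.179 m; corners in marker frame (Z=0):
  M0 = (-0.0895, +0.0895, 0)
  M1 = (+0.0895, +0.0895, 0)
  M2 = (+0.0895, -0.0895, 0)
  M3 = (-0.0895, -0.0895, 0)
Detected image corners:
  c0 = (278.866023, 198.694532) px
  c1 = (378.807110, 266.699747) px
  c2 = (418.032060, 74.700298) px
  c3 = (309.540258, 18.216131) px
Planar DLT: solve 8×8 A·h = b for H (H[2,2]=1):
  H  [+426.22898 -87.64268 +343.73797]
  H  [+286.01934 +1082.13244 +140.89489]
  H  [-0.44852 +0.30795 +1.00000]
B = K⁻¹H; ‖b₁‖=1.243998, ‖b₂‖=1.243998; λ = 2/(‖b₁‖+‖b₂‖) = 0.803860, sign → tz>0 ⇒ λ=+0.803860
r₁ = λ·B[:,0] = (+0.86192,+0.35652,-0.36055); r₂ = λ·B[:,1] = (-0.28009,+0.92751,+0.24755)
r₃ = r₁×r₂ = (+0.42267,-0.11238,+0.89929); SVD([r₁ r₂ r₃]) → R = UVᵀ:
  R  [+0.86192 -0.28009 +0.42267]
  R  [+0.35652 +0.92751 -0.11238]
  R  [-0.36055 +0.24755 +0.89929]
t = (+0.04582, -0.08097, +0.80386) m
tr R = 2.688715; θ = arccos((tr R − 1)/2) = 0.565432 rad = 32.397°
axis k = ((R−Rᵀ)₃₂, (R−Rᵀ)₁₃, (R−Rᵀ)₂₁) / (2 sinθ) = (+0.335897, +0.730908, +0.594093)
rvec = θ·k = (+0.189927, +0.413279, +0.335919)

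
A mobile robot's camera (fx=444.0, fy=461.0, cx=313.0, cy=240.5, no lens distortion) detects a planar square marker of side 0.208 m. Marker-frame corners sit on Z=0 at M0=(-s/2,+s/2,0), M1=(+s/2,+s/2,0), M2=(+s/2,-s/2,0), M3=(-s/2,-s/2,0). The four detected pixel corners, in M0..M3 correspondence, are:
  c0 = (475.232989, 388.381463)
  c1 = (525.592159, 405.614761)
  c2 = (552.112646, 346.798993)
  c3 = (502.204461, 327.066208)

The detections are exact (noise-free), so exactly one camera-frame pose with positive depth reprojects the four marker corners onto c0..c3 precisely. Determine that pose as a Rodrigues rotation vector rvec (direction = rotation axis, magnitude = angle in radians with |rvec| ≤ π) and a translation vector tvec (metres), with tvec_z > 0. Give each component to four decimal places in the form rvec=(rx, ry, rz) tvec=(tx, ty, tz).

Intrinsics K: fx=444.0, fy=461.0, cx=313.0, cy=240.5
Marker side s = 0.208 m; corners in marker frame (Z=0):
  M0 = (-0.1040, +0.1040, 0)
  M1 = (+0.1040, +0.1040, 0)
  M2 = (+0.1040, -0.1040, 0)
  M3 = (-0.1040, -0.1040, 0)
Detected image corners:
  c0 = (475.232989, 388.381463) px
  c1 = (525.592159, 405.614761) px
  c2 = (552.112646, 346.798993) px
  c3 = (502.204461, 327.066208) px
Planar DLT: solve 8×8 A·h = b for H (H[2,2]=1):
  H  [+335.20058 -100.54860 +514.18753]
  H  [+156.08449 +308.67291 +367.31183]
  H  [+0.18328 +0.05453 +1.00000]
B = K⁻¹H; ‖b₁‖=0.695836, ‖b₂‖=0.695836; λ = 2/(‖b₁‖+‖b₂‖) = 1.437121, sign → tz>0 ⇒ λ=+1.437121
r₁ = λ·B[:,0] = (+0.89928,+0.34917,+0.26340); r₂ = λ·B[:,1] = (-0.38070,+0.92137,+0.07837)
r₃ = r₁×r₂ = (-0.21532,-0.17075,+0.96150); SVD([r₁ r₂ r₃]) → R = UVᵀ:
  R  [+0.89928 -0.38070 -0.21532]
  R  [+0.34917 +0.92137 -0.17075]
  R  [+0.26340 +0.07837 +0.96150]
t = (+0.65120, +0.39532, +1.43712) m
tr R = 2.782153; θ = arccos((tr R − 1)/2) = 0.471085 rad = 26.991°
axis k = ((R−Rᵀ)₃₂, (R−Rᵀ)₁₃, (R−Rᵀ)₂₁) / (2 sinθ) = (+0.274446, -0.527396, +0.804073)
rvec = θ·k = (+0.129287, -0.248448, +0.378787)

rvec=(0.1293, -0.2484, 0.3788) tvec=(0.6512, 0.3953, 1.4371)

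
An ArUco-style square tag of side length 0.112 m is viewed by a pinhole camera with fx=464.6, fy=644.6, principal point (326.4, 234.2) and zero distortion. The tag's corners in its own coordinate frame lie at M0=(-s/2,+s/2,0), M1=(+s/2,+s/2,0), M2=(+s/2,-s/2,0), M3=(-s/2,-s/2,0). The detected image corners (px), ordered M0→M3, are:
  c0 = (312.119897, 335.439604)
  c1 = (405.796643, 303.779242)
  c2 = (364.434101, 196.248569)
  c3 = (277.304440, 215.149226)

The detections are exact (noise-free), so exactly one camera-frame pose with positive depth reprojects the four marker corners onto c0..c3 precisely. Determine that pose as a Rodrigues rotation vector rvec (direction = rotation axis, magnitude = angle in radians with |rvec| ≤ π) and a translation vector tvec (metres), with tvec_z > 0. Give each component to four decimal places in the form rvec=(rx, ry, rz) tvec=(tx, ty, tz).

rvec=(-0.6057, -0.3517, -0.2877) tvec=(0.0160, 0.0197, 0.5132)

Intrinsics K: fx=464.6, fy=644.6, cx=326.4, cy=234.2
Marker side s = 0.112 m; corners in marker frame (Z=0):
  M0 = (-0.0560, +0.0560, 0)
  M1 = (+0.0560, +0.0560, 0)
  M2 = (+0.0560, -0.0560, 0)
  M3 = (-0.0560, -0.0560, 0)
Detected image corners:
  c0 = (312.119897, 335.439604) px
  c1 = (405.796643, 303.779242) px
  c2 = (364.434101, 196.248569) px
  c3 = (277.304440, 215.149226) px
Planar DLT: solve 8×8 A·h = b for H (H[2,2]=1):
  H  [+1071.85437 +9.37837 +340.85512]
  H  [-16.84542 +758.03243 +258.98455]
  H  [+0.78338 -0.97667 +1.00000]
B = K⁻¹H; ‖b₁‖=1.948389, ‖b₂‖=1.948389; λ = 2/(‖b₁‖+‖b₂‖) = 0.513244, sign → tz>0 ⇒ λ=+0.513244
r₁ = λ·B[:,0] = (+0.90161,-0.15949,+0.40207); r₂ = λ·B[:,1] = (+0.36252,+0.78569,-0.50127)
r₃ = r₁×r₂ = (-0.23595,+0.59771,+0.76621); SVD([r₁ r₂ r₃]) → R = UVᵀ:
  R  [+0.90161 +0.36252 -0.23595]
  R  [-0.15949 +0.78569 +0.59771]
  R  [+0.40207 -0.50127 +0.76621]
t = (+0.01597, +0.01973, +0.51324) m
tr R = 2.453505; θ = arccos((tr R − 1)/2) = 0.757214 rad = 43.385°
axis k = ((R−Rᵀ)₃₂, (R−Rᵀ)₁₃, (R−Rᵀ)₂₁) / (2 sinθ) = (-0.799958, -0.464415, -0.379981)
rvec = θ·k = (-0.605740, -0.351662, -0.287727)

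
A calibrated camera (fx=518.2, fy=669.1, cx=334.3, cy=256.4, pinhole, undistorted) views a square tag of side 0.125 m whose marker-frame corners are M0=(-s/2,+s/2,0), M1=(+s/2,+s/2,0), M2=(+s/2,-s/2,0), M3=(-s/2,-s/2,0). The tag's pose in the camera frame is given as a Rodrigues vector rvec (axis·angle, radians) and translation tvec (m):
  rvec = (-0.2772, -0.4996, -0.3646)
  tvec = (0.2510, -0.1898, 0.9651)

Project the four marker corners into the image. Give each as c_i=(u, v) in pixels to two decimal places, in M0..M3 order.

c0=(460.81, 171.77) c1=(506.20, 154.30) c2=(476.63, 81.81) c3=(430.26, 93.99)

Intrinsics K: fx=518.2, fy=669.1, cx=334.3, cy=256.4
Marker side s = 0.125 m; corners in marker frame (Z=0):
  M0 = (-0.0625, +0.0625, 0)
  M1 = (+0.0625, +0.0625, 0)
  M2 = (+0.0625, -0.0625, 0)
  M3 = (-0.0625, -0.0625, 0)
rvec = (-0.2772, -0.4996, -0.3646), |rvec| = θ = 0.67777 rad = 38.833°
Rodrigues: sinθ=0.62706, 1−cosθ=0.22103; R = I + sinθ·[k]× + (1−cosθ)·[k]×²:
    [+0.81594 +0.40395 -0.41359]
    [-0.27069 +0.89907 +0.34410]
    [+0.51085 -0.16882 +0.84293]
t = (0.2510, -0.1898, 0.9651) m
M0: Pc = R·M0+t = (+0.22525, -0.11669, +0.92262); u = 518.2·(+0.22525)/0.92262 + 334.3 = 460.8144, v = 669.1·(-0.11669)/0.92262 + 256.4 = 171.7742
M1: Pc = R·M1+t = (+0.32724, -0.15053, +0.98648); u = 518.2·(+0.32724)/0.98648 + 334.3 = 506.2023, v = 669.1·(-0.15053)/0.98648 + 256.4 = 154.3023
M2: Pc = R·M2+t = (+0.27675, -0.26291, +1.00758); u = 518.2·(+0.27675)/1.00758 + 334.3 = 476.6328, v = 669.1·(-0.26291)/1.00758 + 256.4 = 81.8104
M3: Pc = R·M3+t = (+0.17476, -0.22907, +0.94372); u = 518.2·(+0.17476)/0.94372 + 334.3 = 430.2590, v = 669.1·(-0.22907)/0.94372 + 256.4 = 93.9865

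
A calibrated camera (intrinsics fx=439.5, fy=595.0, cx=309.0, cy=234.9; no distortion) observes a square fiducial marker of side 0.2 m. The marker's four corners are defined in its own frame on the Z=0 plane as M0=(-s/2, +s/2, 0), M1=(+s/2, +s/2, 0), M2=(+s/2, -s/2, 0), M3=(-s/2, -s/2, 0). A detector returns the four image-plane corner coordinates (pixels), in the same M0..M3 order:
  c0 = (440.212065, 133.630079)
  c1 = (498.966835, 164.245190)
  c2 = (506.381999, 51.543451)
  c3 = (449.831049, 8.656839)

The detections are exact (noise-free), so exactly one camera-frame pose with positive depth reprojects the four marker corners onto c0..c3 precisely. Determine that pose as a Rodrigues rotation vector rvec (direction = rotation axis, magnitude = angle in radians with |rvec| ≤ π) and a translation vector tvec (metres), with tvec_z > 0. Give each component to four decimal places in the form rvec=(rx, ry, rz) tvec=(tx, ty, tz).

rvec=(-0.0656, -0.5682, 0.1597) tvec=(0.3651, -0.2349, 0.9637)

Intrinsics K: fx=439.5, fy=595.0, cx=309.0, cy=234.9
Marker side s = 0.2 m; corners in marker frame (Z=0):
  M0 = (-0.1000, +0.1000, 0)
  M1 = (+0.1000, +0.1000, 0)
  M2 = (+0.1000, -0.1000, 0)
  M3 = (-0.1000, -0.1000, 0)
Detected image corners:
  c0 = (440.212065, 133.630079) px
  c1 = (498.966835, 164.245190) px
  c2 = (506.381999, 51.543451) px
  c3 = (449.831049, 8.656839) px
Planar DLT: solve 8×8 A·h = b for H (H[2,2]=1):
  H  [+548.95345 -94.32738 +475.48103]
  H  [+233.35184 +582.66693 +89.87743]
  H  [+0.55028 -0.10984 +1.00000]
B = K⁻¹H; ‖b₁‖=1.037653, ‖b₂‖=1.037653; λ = 2/(‖b₁‖+‖b₂‖) = 0.963713, sign → tz>0 ⇒ λ=+0.963713
r₁ = λ·B[:,0] = (+0.83087,+0.16859,+0.53031); r₂ = λ·B[:,1] = (-0.13242,+0.98553,-0.10585)
r₃ = r₁×r₂ = (-0.54048,+0.01773,+0.84117); SVD([r₁ r₂ r₃]) → R = UVᵀ:
  R  [+0.83087 -0.13242 -0.54048]
  R  [+0.16859 +0.98553 +0.01773]
  R  [+0.53031 -0.10585 +0.84117]
t = (+0.36505, -0.23489, +0.96371) m
tr R = 2.657563; θ = arccos((tr R − 1)/2) = 0.593870 rad = 34.026°
axis k = ((R−Rᵀ)₃₂, (R−Rᵀ)₁₃, (R−Rᵀ)₂₁) / (2 sinθ) = (-0.110419, -0.956800, +0.268965)
rvec = θ·k = (-0.065574, -0.568214, +0.159730)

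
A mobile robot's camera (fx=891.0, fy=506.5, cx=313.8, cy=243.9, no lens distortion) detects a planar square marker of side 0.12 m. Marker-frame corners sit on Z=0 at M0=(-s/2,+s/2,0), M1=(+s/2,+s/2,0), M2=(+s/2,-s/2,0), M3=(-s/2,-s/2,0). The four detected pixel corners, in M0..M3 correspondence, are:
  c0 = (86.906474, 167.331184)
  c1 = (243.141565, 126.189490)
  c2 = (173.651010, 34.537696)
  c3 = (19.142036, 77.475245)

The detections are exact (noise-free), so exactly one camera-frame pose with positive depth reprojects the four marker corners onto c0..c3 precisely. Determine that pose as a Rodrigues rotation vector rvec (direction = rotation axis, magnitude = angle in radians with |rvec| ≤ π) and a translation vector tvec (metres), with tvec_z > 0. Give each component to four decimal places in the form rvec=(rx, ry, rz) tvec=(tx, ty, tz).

Intrinsics K: fx=891.0, fy=506.5, cx=313.8, cy=243.9
Marker side s = 0.12 m; corners in marker frame (Z=0):
  M0 = (-0.0600, +0.0600, 0)
  M1 = (+0.0600, +0.0600, 0)
  M2 = (+0.0600, -0.0600, 0)
  M3 = (-0.0600, -0.0600, 0)
Detected image corners:
  c0 = (86.906474, 167.331184) px
  c1 = (243.141565, 126.189490) px
  c2 = (173.651010, 34.537696) px
  c3 = (19.142036, 77.475245) px
Planar DLT: solve 8×8 A·h = b for H (H[2,2]=1):
  H  [+1272.21316 +569.67907 +129.87251]
  H  [-367.82554 +754.54314 +101.55633]
  H  [-0.17249 -0.01639 +1.00000]
B = K⁻¹H; ‖b₁‖=1.630742, ‖b₂‖=1.630742; λ = 2/(‖b₁‖+‖b₂‖) = 0.613218, sign → tz>0 ⇒ λ=+0.613218
r₁ = λ·B[:,0] = (+0.91284,-0.39439,-0.10578); r₂ = λ·B[:,1] = (+0.39561,+0.91836,-0.01005)
r₃ = r₁×r₂ = (+0.10110,-0.03267,+0.99434); SVD([r₁ r₂ r₃]) → R = UVᵀ:
  R  [+0.91284 +0.39561 +0.10110]
  R  [-0.39439 +0.91836 -0.03267]
  R  [-0.10578 -0.01005 +0.99434]
t = (-0.12659, -0.17233, +0.61322) m
tr R = 2.825537; θ = arccos((tr R − 1)/2) = 0.420785 rad = 24.109°
axis k = ((R−Rᵀ)₃₂, (R−Rᵀ)₁₃, (R−Rᵀ)₂₁) / (2 sinθ) = (+0.027690, +0.253234, -0.967009)
rvec = θ·k = (+0.011652, +0.106557, -0.406903)

rvec=(0.0117, 0.1066, -0.4069) tvec=(-0.1266, -0.1723, 0.6132)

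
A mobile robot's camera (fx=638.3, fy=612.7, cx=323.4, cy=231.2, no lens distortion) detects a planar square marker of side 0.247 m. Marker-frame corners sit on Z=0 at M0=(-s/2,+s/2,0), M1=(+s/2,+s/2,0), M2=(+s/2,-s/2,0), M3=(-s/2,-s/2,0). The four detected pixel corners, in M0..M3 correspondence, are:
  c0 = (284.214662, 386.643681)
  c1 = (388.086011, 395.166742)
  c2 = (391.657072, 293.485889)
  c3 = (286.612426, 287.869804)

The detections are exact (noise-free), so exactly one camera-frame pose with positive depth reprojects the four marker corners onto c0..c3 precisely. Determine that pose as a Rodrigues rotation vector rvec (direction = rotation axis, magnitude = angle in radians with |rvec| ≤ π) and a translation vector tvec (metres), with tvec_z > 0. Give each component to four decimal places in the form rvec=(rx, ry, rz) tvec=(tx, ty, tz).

rvec=(0.0601, 0.1815, 0.0324) tvec=(0.0314, 0.2670, 1.4898)

Intrinsics K: fx=638.3, fy=612.7, cx=323.4, cy=231.2
Marker side s = 0.247 m; corners in marker frame (Z=0):
  M0 = (-0.1235, +0.1235, 0)
  M1 = (+0.1235, +0.1235, 0)
  M2 = (+0.1235, -0.1235, 0)
  M3 = (-0.1235, -0.1235, 0)
Detected image corners:
  c0 = (284.214662, 386.643681) px
  c1 = (388.086011, 395.166742) px
  c2 = (391.657072, 293.485889) px
  c3 = (286.612426, 287.869804) px
Planar DLT: solve 8×8 A·h = b for H (H[2,2]=1):
  H  [+382.24599 +2.14550 +336.85825]
  H  [-12.37536 +420.01651 +340.99913]
  H  [-0.12039 +0.04204 +1.00000]
B = K⁻¹H; ‖b₁‖=0.671213, ‖b₂‖=0.671213; λ = 2/(‖b₁‖+‖b₂‖) = 1.489839, sign → tz>0 ⇒ λ=+1.489839
r₁ = λ·B[:,0] = (+0.98306,+0.03759,-0.17936); r₂ = λ·B[:,1] = (-0.02672,+0.99768,+0.06263)
r₃ = r₁×r₂ = (+0.18130,-0.05677,+0.98179); SVD([r₁ r₂ r₃]) → R = UVᵀ:
  R  [+0.98306 -0.02672 +0.18130]
  R  [+0.03759 +0.99768 -0.05677]
  R  [-0.17936 +0.06263 +0.98179]
t = (+0.03141, +0.26699, +1.48984) m
tr R = 2.962532; θ = arccos((tr R − 1)/2) = 0.193869 rad = 11.108°
axis k = ((R−Rᵀ)₃₂, (R−Rᵀ)₁₃, (R−Rᵀ)₂₁) / (2 sinθ) = (+0.309871, +0.936014, +0.166906)
rvec = θ·k = (+0.060074, +0.181464, +0.032358)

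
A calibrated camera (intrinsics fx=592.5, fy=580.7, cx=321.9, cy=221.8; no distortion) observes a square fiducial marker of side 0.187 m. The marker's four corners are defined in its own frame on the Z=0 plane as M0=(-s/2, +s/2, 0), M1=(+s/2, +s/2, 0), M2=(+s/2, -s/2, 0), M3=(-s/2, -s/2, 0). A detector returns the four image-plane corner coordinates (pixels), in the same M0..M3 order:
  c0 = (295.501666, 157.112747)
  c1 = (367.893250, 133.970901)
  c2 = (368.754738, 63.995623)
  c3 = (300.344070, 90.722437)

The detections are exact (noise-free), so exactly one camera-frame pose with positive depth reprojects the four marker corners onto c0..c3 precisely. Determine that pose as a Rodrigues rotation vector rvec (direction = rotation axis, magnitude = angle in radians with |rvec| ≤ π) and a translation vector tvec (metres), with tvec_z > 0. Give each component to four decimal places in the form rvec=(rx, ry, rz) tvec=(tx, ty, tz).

Intrinsics K: fx=592.5, fy=580.7, cx=321.9, cy=221.8
Marker side s = 0.187 m; corners in marker frame (Z=0):
  M0 = (-0.0935, +0.0935, 0)
  M1 = (+0.0935, +0.0935, 0)
  M2 = (+0.0935, -0.0935, 0)
  M3 = (-0.0935, -0.0935, 0)
Detected image corners:
  c0 = (295.501666, 157.112747) px
  c1 = (367.893250, 133.970901) px
  c2 = (368.754738, 63.995623) px
  c3 = (300.344070, 90.722437) px
Planar DLT: solve 8×8 A·h = b for H (H[2,2]=1):
  H  [+243.69548 -121.74480 +331.85715]
  H  [-177.94158 +328.76113 +110.89874]
  H  [-0.39764 -0.31849 +1.00000]
B = K⁻¹H; ‖b₁‖=0.758653, ‖b₂‖=0.758653; λ = 2/(‖b₁‖+‖b₂‖) = 1.318125, sign → tz>0 ⇒ λ=+1.318125
r₁ = λ·B[:,0] = (+0.82691,-0.20371,-0.52414); r₂ = λ·B[:,1] = (-0.04276,+0.90660,-0.41982)
r₃ = r₁×r₂ = (+0.56071,+0.36956,+0.74096); SVD([r₁ r₂ r₃]) → R = UVᵀ:
  R  [+0.82691 -0.04276 +0.56071]
  R  [-0.20371 +0.90660 +0.36956]
  R  [-0.52414 -0.41982 +0.74096]
t = (+0.02215, -0.25173, +1.31813) m
tr R = 2.474474; θ = arccos((tr R − 1)/2) = 0.741825 rad = 42.503°
axis k = ((R−Rᵀ)₃₂, (R−Rᵀ)₁₃, (R−Rᵀ)₂₁) / (2 sinθ) = (-0.584175, +0.802840, -0.119109)
rvec = θ·k = (-0.433356, +0.595567, -0.088358)

rvec=(-0.4334, 0.5956, -0.0884) tvec=(0.0222, -0.2517, 1.3181)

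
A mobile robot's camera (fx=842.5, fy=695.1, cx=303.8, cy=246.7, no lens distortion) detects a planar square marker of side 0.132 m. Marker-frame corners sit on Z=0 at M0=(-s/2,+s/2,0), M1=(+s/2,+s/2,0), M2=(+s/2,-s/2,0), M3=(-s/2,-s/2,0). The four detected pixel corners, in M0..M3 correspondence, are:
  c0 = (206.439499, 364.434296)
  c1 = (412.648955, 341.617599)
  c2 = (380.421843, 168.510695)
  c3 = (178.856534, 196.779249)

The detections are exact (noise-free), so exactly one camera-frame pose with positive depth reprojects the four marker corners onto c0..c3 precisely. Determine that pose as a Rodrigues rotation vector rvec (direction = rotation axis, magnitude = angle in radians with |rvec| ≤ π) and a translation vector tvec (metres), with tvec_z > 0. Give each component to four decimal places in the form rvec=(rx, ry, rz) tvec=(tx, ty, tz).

rvec=(-0.0611, 0.1456, -0.1495) tvec=(-0.0070, 0.0158, 0.5328)

Intrinsics K: fx=842.5, fy=695.1, cx=303.8, cy=246.7
Marker side s = 0.132 m; corners in marker frame (Z=0):
  M0 = (-0.0660, +0.0660, 0)
  M1 = (+0.0660, +0.0660, 0)
  M2 = (+0.0660, -0.0660, 0)
  M3 = (-0.0660, -0.0660, 0)
Detected image corners:
  c0 = (206.439499, 364.434296) px
  c1 = (412.648955, 341.617599) px
  c2 = (380.421843, 168.510695) px
  c3 = (178.856534, 196.779249) px
Planar DLT: solve 8×8 A·h = b for H (H[2,2]=1):
  H  [+1467.11347 +186.75627 +292.69319]
  H  [-263.99603 +1254.50179 +267.30298]
  H  [-0.26251 -0.13406 +1.00000]
B = K⁻¹H; ‖b₁‖=1.876727, ‖b₂‖=1.876727; λ = 2/(‖b₁‖+‖b₂‖) = 0.532842, sign → tz>0 ⇒ λ=+0.532842
r₁ = λ·B[:,0] = (+0.97832,-0.15273,-0.13987); r₂ = λ·B[:,1] = (+0.14387,+0.98701,-0.07143)
r₃ = r₁×r₂ = (+0.14897,+0.04976,+0.98759); SVD([r₁ r₂ r₃]) → R = UVᵀ:
  R  [+0.97832 +0.14387 +0.14897]
  R  [-0.15273 +0.98701 +0.04976]
  R  [-0.13987 -0.07143 +0.98759]
t = (-0.00702, +0.01579, +0.53284) m
tr R = 2.952924; θ = arccos((tr R − 1)/2) = 0.217399 rad = 12.456°
axis k = ((R−Rᵀ)₃₂, (R−Rᵀ)₁₃, (R−Rᵀ)₂₁) / (2 sinθ) = (-0.280936, +0.669578, -0.687561)
rvec = θ·k = (-0.061075, +0.145565, -0.149475)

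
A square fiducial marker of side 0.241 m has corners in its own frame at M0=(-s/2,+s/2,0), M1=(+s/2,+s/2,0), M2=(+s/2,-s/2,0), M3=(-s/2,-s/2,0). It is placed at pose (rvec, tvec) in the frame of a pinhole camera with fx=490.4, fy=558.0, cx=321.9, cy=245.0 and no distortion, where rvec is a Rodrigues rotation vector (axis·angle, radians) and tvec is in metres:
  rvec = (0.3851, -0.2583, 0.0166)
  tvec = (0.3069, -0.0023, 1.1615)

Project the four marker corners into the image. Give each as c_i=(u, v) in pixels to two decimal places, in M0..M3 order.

c0=(398.05, 298.81) c1=(486.75, 292.59) c2=(506.22, 187.63) c3=(411.34, 188.49)

Intrinsics K: fx=490.4, fy=558.0, cx=321.9, cy=245.0
Marker side s = 0.241 m; corners in marker frame (Z=0):
  M0 = (-0.1205, +0.1205, 0)
  M1 = (+0.1205, +0.1205, 0)
  M2 = (+0.1205, -0.1205, 0)
  M3 = (-0.1205, -0.1205, 0)
rvec = (0.3851, -0.2583, 0.0166), |rvec| = θ = 0.46400 rad = 26.585°
Rodrigues: sinθ=0.44753, 1−cosθ=0.10573; R = I + sinθ·[k]× + (1−cosθ)·[k]×²:
    [+0.96710 -0.06486 -0.24599]
    [-0.03284 +0.92703 -0.37354]
    [+0.25227 +0.36932 +0.89440]
t = (0.3069, -0.0023, 1.1615) m
M0: Pc = R·M0+t = (+0.18255, +0.11336, +1.17560); u = 490.4·(+0.18255)/1.17560 + 321.9 = 398.0497, v = 558.0·(+0.11336)/1.17560 + 245.0 = 298.8085
M1: Pc = R·M1+t = (+0.41562, +0.10545, +1.23640); u = 490.4·(+0.41562)/1.23640 + 321.9 = 486.7492, v = 558.0·(+0.10545)/1.23640 + 245.0 = 292.5908
M2: Pc = R·M2+t = (+0.43125, -0.11796, +1.14740); u = 490.4·(+0.43125)/1.14740 + 321.9 = 506.2180, v = 558.0·(-0.11796)/1.14740 + 245.0 = 187.6315
M3: Pc = R·M3+t = (+0.19818, -0.11005, +1.08660); u = 490.4·(+0.19818)/1.08660 + 321.9 = 411.3421, v = 558.0·(-0.11005)/1.08660 + 245.0 = 188.4858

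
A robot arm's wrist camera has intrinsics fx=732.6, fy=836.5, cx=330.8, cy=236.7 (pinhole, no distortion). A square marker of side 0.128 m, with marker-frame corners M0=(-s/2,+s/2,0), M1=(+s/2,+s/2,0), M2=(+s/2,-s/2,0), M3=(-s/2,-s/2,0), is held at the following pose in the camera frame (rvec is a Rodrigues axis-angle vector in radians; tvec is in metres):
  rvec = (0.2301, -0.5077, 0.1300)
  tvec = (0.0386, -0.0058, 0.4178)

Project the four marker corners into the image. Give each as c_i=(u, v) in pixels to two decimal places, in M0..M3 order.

Intrinsics K: fx=732.6, fy=836.5, cx=330.8, cy=236.7
Marker side s = 0.128 m; corners in marker frame (Z=0):
  M0 = (-0.0640, +0.0640, 0)
  M1 = (+0.0640, +0.0640, 0)
  M2 = (+0.0640, -0.0640, 0)
  M3 = (-0.0640, -0.0640, 0)
rvec = (0.2301, -0.5077, 0.1300), |rvec| = θ = 0.57237 rad = 32.794°
Rodrigues: sinθ=0.54162, 1−cosθ=0.15938; R = I + sinθ·[k]× + (1−cosθ)·[k]×²:
    [+0.86638 -0.17985 -0.46588]
    [+0.06618 +0.96602 -0.24985]
    [+0.49498 +0.18563 +0.84884]
t = (0.0386, -0.0058, 0.4178) m
M0: Pc = R·M0+t = (-0.02836, +0.05179, +0.39800); u = 732.6·(-0.02836)/0.39800 + 330.8 = 278.6002, v = 836.5·(+0.05179)/0.39800 + 236.7 = 345.5487
M1: Pc = R·M1+t = (+0.08254, +0.06026, +0.46136); u = 732.6·(+0.08254)/0.46136 + 330.8 = 461.8631, v = 836.5·(+0.06026)/0.46136 + 236.7 = 345.9605
M2: Pc = R·M2+t = (+0.10556, -0.06339, +0.43760); u = 732.6·(+0.10556)/0.43760 + 330.8 = 507.5198, v = 836.5·(-0.06339)/0.43760 + 236.7 = 115.5265
M3: Pc = R·M3+t = (-0.00534, -0.07186, +0.37424); u = 732.6·(-0.00534)/0.37424 + 330.8 = 320.3509, v = 836.5·(-0.07186)/0.37424 + 236.7 = 76.0768

c0=(278.60, 345.55) c1=(461.86, 345.96) c2=(507.52, 115.53) c3=(320.35, 76.08)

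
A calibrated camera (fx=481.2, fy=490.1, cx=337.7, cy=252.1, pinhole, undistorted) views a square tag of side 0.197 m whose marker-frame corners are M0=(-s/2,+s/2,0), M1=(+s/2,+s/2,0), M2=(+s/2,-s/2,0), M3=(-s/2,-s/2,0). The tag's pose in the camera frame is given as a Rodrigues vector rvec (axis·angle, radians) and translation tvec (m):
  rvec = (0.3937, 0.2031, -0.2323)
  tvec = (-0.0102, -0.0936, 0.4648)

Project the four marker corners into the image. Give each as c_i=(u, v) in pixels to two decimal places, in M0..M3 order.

c0=(265.69, 264.19) c1=(448.37, 228.16) c2=(406.29, 10.72) c3=(199.86, 74.92)

Intrinsics K: fx=481.2, fy=490.1, cx=337.7, cy=252.1
Marker side s = 0.197 m; corners in marker frame (Z=0):
  M0 = (-0.0985, +0.0985, 0)
  M1 = (+0.0985, +0.0985, 0)
  M2 = (+0.0985, -0.0985, 0)
  M3 = (-0.0985, -0.0985, 0)
rvec = (0.3937, 0.2031, -0.2323), |rvec| = θ = 0.50021 rad = 28.660°
Rodrigues: sinθ=0.47961, 1−cosθ=0.12252; R = I + sinθ·[k]× + (1−cosθ)·[k]×²:
    [+0.95338 +0.26189 +0.14995]
    [-0.18358 +0.89768 -0.40059]
    [-0.23952 +0.35438 +0.90390]
t = (-0.0102, -0.0936, 0.4648) m
M0: Pc = R·M0+t = (-0.07831, +0.01290, +0.52330); u = 481.2·(-0.07831)/0.52330 + 337.7 = 265.6883, v = 490.1·(+0.01290)/0.52330 + 252.1 = 264.1853
M1: Pc = R·M1+t = (+0.10950, -0.02326, +0.47611); u = 481.2·(+0.10950)/0.47611 + 337.7 = 448.3733, v = 490.1·(-0.02326)/0.47611 + 252.1 = 228.1555
M2: Pc = R·M2+t = (+0.05791, -0.20010, +0.40630); u = 481.2·(+0.05791)/0.40630 + 337.7 = 406.2876, v = 490.1·(-0.20010)/0.40630 + 252.1 = 10.7247
M3: Pc = R·M3+t = (-0.12990, -0.16394, +0.45349); u = 481.2·(-0.12990)/0.45349 + 337.7 = 199.8575, v = 490.1·(-0.16394)/0.45349 + 252.1 = 74.9249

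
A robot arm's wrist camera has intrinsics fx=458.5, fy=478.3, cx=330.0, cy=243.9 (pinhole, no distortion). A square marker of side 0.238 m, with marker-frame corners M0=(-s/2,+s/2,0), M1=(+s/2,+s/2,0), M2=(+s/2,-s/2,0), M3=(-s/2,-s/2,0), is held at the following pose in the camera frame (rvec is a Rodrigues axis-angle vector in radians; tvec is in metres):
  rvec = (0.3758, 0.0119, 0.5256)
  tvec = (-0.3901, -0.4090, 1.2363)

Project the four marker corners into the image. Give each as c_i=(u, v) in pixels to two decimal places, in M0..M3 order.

c0=(130.72, 103.41) c1=(207.22, 149.07) c2=(242.83, 66.98) c3=(161.51, 16.69)

Intrinsics K: fx=458.5, fy=478.3, cx=330.0, cy=243.9
Marker side s = 0.238 m; corners in marker frame (Z=0):
  M0 = (-0.1190, +0.1190, 0)
  M1 = (+0.1190, +0.1190, 0)
  M2 = (+0.1190, -0.1190, 0)
  M3 = (-0.1190, -0.1190, 0)
rvec = (0.3758, 0.0119, 0.5256), |rvec| = θ = 0.64624 rad = 37.027°
Rodrigues: sinθ=0.60219, 1−cosθ=0.20164; R = I + sinθ·[k]× + (1−cosθ)·[k]×²:
    [+0.86654 -0.48761 +0.10646]
    [+0.49193 +0.79842 -0.34716]
    [+0.08428 +0.35320 +0.93174]
t = (-0.3901, -0.4090, 1.2363) m
M0: Pc = R·M0+t = (-0.55124, -0.37253, +1.26830); u = 458.5·(-0.55124)/1.26830 + 330.0 = 130.7211, v = 478.3·(-0.37253)/1.26830 + 243.9 = 103.4130
M1: Pc = R·M1+t = (-0.34501, -0.25545, +1.28836); u = 458.5·(-0.34501)/1.28836 + 330.0 = 207.2193, v = 478.3·(-0.25545)/1.28836 + 243.9 = 149.0658
M2: Pc = R·M2+t = (-0.22896, -0.44547, +1.20430); u = 458.5·(-0.22896)/1.20430 + 330.0 = 242.8323, v = 478.3·(-0.44547)/1.20430 + 243.9 = 66.9758
M3: Pc = R·M3+t = (-0.43519, -0.56255, +1.18424); u = 458.5·(-0.43519)/1.18424 + 330.0 = 161.5071, v = 478.3·(-0.56255)/1.18424 + 243.9 = 16.6919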